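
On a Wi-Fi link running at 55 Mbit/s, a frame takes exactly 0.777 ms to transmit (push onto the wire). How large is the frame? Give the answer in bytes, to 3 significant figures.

L = R × t_tx = 55000000 b/s × 0.000777 s = 42735 bits.
In bytes: 42735 / 8 = 5340 bytes.

5340 bytes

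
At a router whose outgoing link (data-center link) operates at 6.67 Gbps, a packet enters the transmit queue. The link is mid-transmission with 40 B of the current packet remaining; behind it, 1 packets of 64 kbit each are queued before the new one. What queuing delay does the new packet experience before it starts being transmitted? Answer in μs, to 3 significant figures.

9.64 μs

Each queued packet: L/R = 64000/6670000000 = 9.5952 μs.
1 queued → 9.5952 μs.
Plus remaining 320 bits of current packet: 0.047976 μs.
Queuing delay = 9.64 μs.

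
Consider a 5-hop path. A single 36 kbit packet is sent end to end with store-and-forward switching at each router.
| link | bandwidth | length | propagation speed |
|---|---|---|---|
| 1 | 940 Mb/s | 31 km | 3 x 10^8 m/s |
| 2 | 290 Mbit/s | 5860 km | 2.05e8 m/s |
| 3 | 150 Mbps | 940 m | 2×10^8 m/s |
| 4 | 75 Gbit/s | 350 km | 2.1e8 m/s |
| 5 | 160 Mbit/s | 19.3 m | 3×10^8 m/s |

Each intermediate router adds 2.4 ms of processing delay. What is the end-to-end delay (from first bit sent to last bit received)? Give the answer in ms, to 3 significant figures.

L = 36000 bits.
Transmission delays (L/R per hop): 0.0382979, 0.124138, 0.24, 0.00048, 0.225 ms; sum = 0.627916 ms.
Propagation delays (d/s per hop): 0.103333, 28.5854, 0.0047, 1.66667, 6.43333e-05 ms; sum = 30.3601 ms.
Processing at 4 router(s): 4 × 2.4 ms = 9.6 ms.
End-to-end = 40.6 ms.

40.6 ms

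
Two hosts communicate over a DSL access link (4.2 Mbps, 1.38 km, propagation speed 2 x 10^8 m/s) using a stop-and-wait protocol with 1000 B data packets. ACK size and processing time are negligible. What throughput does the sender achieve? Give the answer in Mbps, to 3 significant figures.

t_tx = L/R = 8000/4200000 = 0.00190476 s.
t_prop = 1380/200000000 = 6.9e-06 s; RTT = 1.38e-05 s.
Cycle = t_tx + RTT = 0.00191856 s.
Throughput = L / cycle = 8000 / 0.00191856 = 4.17 Mbps.

4.17 Mbps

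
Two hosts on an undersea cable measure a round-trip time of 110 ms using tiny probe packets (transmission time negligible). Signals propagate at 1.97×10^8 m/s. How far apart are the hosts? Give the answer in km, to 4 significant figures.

One-way propagation = RTT/2 = 55 ms.
d = s × t = 197000000 × 0.055 = 10840 km.

10840 km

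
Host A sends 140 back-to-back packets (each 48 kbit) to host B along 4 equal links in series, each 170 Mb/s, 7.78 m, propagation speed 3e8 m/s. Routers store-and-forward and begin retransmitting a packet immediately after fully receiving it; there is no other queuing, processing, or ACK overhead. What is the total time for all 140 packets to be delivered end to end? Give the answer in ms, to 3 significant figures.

40.4 ms

Per-hop transmission t_tx = L/R = 48000/170000000 = 0.282353 ms.
Per-hop propagation t_prop = 7.78/300000000 = 2.59333e-05 ms.
Pipeline fill: first packet needs 4·t_tx to clear all hops; remaining 139 packets each add one t_tx.
Total = (4+140-1)·t_tx + 4·t_prop = 143·0.282353 + 4·2.59333e-05 = 40.4 ms.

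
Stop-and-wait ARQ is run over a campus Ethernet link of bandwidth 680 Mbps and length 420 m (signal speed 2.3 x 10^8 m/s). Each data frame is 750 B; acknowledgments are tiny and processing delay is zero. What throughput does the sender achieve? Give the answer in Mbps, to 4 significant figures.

t_tx = L/R = 6000/680000000 = 8.82353e-06 s.
t_prop = 420/2.3e+08 = 1.82609e-06 s; RTT = 3.65217e-06 s.
Cycle = t_tx + RTT = 1.24757e-05 s.
Throughput = L / cycle = 6000 / 1.24757e-05 = 480.9 Mbps.

480.9 Mbps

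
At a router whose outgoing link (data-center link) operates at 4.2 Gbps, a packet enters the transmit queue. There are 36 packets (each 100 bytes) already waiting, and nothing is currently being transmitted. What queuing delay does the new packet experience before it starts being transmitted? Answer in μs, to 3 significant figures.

Each queued packet: L/R = 800/4200000000 = 0.190476 μs.
36 queued → 6.85714 μs.
Queuing delay = 6.86 μs.

6.86 μs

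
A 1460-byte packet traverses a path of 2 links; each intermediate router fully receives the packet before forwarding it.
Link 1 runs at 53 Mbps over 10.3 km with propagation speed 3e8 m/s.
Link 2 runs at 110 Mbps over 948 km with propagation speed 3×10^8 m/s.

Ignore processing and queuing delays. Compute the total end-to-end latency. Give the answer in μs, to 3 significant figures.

L = 1460 × 8 = 11680 bits.
Transmission delays (L/R per hop): 220.377, 106.182 μs; sum = 326.559 μs.
Propagation delays (d/s per hop): 34.3333, 3160 μs; sum = 3194.33 μs.
End-to-end = 3520 μs.

3520 μs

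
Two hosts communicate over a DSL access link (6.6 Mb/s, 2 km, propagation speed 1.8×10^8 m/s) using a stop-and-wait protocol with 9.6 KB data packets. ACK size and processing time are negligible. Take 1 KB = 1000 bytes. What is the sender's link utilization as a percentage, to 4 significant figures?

t_tx = L/R = 76800/6600000 = 0.0116364 s.
t_prop = 2000/180000000 = 1.11111e-05 s; RTT = 2.22222e-05 s.
Cycle = t_tx + RTT = 0.0116586 s.
Utilization = t_tx / cycle = 0.0116364/0.0116586 = 99.81 %.

99.81 %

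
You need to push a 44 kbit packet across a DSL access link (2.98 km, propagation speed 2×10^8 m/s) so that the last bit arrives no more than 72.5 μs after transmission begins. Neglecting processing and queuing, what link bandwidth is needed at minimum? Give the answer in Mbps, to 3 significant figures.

764 Mbps

Propagation delay = 2980 / 200000000 = 14.9 μs.
Transmission budget = 72.5 − 14.9 = 57.6 μs.
R ≥ L / t_tx = 44000 bits / 5.76e-05 s = 764 Mbps.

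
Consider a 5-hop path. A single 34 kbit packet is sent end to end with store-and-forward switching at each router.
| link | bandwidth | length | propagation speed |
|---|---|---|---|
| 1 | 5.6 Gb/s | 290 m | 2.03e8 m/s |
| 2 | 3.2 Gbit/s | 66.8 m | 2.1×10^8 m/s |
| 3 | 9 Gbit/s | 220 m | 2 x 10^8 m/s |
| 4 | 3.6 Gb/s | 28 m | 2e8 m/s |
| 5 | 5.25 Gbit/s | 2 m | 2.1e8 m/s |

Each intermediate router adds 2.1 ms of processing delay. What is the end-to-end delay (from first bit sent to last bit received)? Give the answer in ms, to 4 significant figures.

8.439 ms

L = 34000 bits.
Transmission delays (L/R per hop): 0.00607143, 0.010625, 0.00377778, 0.00944444, 0.00647619 ms; sum = 0.0363948 ms.
Propagation delays (d/s per hop): 0.00142857, 0.000318095, 0.0011, 0.00014, 9.52381e-06 ms; sum = 0.00299619 ms.
Processing at 4 router(s): 4 × 2.1 ms = 8.4 ms.
End-to-end = 8.439 ms.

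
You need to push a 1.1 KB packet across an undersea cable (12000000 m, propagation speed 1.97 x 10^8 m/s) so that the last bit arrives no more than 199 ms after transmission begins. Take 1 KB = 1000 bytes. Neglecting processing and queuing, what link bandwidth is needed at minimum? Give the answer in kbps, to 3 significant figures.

L = 8800 bits.
Propagation delay = 12000000 / 197000000 = 60.9137 ms.
Transmission budget = 199 − 60.9137 = 138.086 ms.
R ≥ L / t_tx = 8800 bits / 0.138086 s = 63.7 kbps.

63.7 kbps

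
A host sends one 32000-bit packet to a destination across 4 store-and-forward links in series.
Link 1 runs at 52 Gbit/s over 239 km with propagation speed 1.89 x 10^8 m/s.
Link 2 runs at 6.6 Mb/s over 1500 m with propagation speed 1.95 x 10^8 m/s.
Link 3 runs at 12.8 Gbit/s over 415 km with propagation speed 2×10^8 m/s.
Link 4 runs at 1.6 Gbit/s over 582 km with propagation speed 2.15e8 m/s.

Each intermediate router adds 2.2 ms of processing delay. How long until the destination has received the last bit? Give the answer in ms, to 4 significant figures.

17.53 ms

Transmission delays (L/R per hop): 0.000615385, 4.84848, 0.0025, 0.02 ms; sum = 4.8716 ms.
Propagation delays (d/s per hop): 1.26455, 0.00769231, 2.075, 2.70698 ms; sum = 6.05422 ms.
Processing at 3 router(s): 3 × 2.2 ms = 6.6 ms.
End-to-end = 17.53 ms.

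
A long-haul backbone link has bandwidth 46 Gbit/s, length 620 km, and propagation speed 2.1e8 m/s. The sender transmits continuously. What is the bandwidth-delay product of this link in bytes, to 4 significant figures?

Propagation delay = 620000 / 210000000 = 0.00295238 s.
BDP = R × t_prop = 46000000000 × 0.00295238 = 135810000 bits.
In bytes: 135810000/8 = 16980000 bytes.

16980000 bytes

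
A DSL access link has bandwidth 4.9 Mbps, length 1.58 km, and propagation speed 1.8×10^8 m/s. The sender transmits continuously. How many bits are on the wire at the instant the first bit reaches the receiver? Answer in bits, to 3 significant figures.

Propagation delay = 1580 / 180000000 = 8.77778e-06 s.
BDP = R × t_prop = 4900000 × 8.77778e-06 = 43.0111 bits.

43.0 bits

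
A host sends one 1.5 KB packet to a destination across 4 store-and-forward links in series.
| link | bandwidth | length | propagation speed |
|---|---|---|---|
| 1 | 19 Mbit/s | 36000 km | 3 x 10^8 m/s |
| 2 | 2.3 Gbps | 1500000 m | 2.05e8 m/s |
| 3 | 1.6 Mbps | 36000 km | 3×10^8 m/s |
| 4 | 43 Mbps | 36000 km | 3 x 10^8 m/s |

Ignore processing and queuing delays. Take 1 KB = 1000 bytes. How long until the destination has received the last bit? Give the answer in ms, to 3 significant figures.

L = 12000 bits.
Transmission delays (L/R per hop): 0.631579, 0.00521739, 7.5, 0.27907 ms; sum = 8.41587 ms.
Propagation delays (d/s per hop): 120, 7.31707, 120, 120 ms; sum = 367.317 ms.
End-to-end = 376 ms.

376 ms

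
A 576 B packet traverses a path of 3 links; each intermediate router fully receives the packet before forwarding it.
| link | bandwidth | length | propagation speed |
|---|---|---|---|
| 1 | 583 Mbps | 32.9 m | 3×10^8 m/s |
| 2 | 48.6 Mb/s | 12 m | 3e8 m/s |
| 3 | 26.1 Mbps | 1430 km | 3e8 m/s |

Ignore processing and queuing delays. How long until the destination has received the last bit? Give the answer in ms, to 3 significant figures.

L = 576 × 8 = 4608 bits.
Transmission delays (L/R per hop): 0.00790395, 0.0948148, 0.176552 ms; sum = 0.27927 ms.
Propagation delays (d/s per hop): 0.000109667, 4e-05, 4.76667 ms; sum = 4.76682 ms.
End-to-end = 5.05 ms.

5.05 ms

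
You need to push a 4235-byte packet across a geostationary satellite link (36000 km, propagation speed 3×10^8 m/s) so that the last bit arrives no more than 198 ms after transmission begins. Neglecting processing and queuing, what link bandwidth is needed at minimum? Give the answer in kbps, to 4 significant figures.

L = 33880 bits.
Propagation delay = 36000000 / 300000000 = 120 ms.
Transmission budget = 198 − 120 = 78 ms.
R ≥ L / t_tx = 33880 bits / 0.078 s = 434.4 kbps.

434.4 kbps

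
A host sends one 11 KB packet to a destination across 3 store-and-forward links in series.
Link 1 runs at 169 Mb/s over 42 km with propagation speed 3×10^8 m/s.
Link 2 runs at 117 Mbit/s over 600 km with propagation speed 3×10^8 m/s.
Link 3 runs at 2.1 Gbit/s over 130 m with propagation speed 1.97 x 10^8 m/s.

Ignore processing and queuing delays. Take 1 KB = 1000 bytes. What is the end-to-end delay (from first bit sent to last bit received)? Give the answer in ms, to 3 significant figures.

3.46 ms

L = 88000 bits.
Transmission delays (L/R per hop): 0.52071, 0.752137, 0.0419048 ms; sum = 1.31475 ms.
Propagation delays (d/s per hop): 0.14, 2, 0.000659898 ms; sum = 2.14066 ms.
End-to-end = 3.46 ms.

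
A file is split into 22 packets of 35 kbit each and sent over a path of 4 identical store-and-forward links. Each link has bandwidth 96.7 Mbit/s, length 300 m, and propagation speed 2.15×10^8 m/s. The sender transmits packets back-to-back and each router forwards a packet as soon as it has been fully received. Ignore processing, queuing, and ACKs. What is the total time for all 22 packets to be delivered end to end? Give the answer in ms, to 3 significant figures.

Per-hop transmission t_tx = L/R = 35000/96700000 = 0.361944 ms.
Per-hop propagation t_prop = 300/215000000 = 0.00139535 ms.
Pipeline fill: first packet needs 4·t_tx to clear all hops; remaining 21 packets each add one t_tx.
Total = (4+22-1)·t_tx + 4·t_prop = 25·0.361944 + 4·0.00139535 = 9.05 ms.

9.05 ms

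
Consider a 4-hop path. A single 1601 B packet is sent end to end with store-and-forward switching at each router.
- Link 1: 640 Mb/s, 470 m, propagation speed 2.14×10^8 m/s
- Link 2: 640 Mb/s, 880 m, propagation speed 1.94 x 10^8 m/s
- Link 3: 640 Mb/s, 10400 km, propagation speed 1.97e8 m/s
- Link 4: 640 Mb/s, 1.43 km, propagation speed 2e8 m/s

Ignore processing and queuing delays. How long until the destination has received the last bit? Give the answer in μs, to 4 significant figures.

L = 1601 × 8 = 12808 bits.
Transmission delay per hop = L/R = 12808/640000000 = 20.0125 μs; 4 hops → 80.05 μs.
Propagation delays (d/s per hop): 2.19626, 4.53608, 52791.9, 7.15 μs; sum = 52805.8 μs.
End-to-end = 52890 μs.

52890 μs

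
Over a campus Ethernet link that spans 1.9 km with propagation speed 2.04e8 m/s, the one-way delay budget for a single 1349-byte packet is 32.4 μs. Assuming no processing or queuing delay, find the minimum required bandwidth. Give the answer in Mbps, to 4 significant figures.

467.5 Mbps

L = 10792 bits.
Propagation delay = 1900 / 204000000 = 9.31373 μs.
Transmission budget = 32.4 − 9.31373 = 23.0863 μs.
R ≥ L / t_tx = 10792 bits / 2.30863e-05 s = 467.5 Mbps.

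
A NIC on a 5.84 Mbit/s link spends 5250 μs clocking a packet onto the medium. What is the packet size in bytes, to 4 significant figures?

3833 bytes

L = R × t_tx = 5840000 b/s × 0.00525 s = 30660 bits.
In bytes: 30660 / 8 = 3833 bytes.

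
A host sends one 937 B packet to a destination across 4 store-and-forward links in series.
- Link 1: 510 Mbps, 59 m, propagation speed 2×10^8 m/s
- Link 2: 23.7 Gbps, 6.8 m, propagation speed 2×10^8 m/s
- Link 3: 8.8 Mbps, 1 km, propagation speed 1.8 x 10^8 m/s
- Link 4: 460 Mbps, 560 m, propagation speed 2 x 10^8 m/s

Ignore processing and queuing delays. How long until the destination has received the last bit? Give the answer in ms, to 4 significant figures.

L = 937 × 8 = 7496 bits.
Transmission delays (L/R per hop): 0.014698, 0.000316287, 0.851818, 0.0162957 ms; sum = 0.883128 ms.
Propagation delays (d/s per hop): 0.000295, 3.4e-05, 0.00555556, 0.0028 ms; sum = 0.00868456 ms.
End-to-end = 0.8918 ms.

0.8918 ms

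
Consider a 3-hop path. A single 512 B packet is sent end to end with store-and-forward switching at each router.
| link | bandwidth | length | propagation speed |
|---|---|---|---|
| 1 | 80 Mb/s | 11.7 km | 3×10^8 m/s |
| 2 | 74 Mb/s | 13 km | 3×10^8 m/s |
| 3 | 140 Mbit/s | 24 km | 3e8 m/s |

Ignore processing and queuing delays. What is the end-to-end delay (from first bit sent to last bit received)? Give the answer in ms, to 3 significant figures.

0.298 ms

L = 512 × 8 = 4096 bits.
Transmission delays (L/R per hop): 0.0512, 0.0553514, 0.0292571 ms; sum = 0.135808 ms.
Propagation delays (d/s per hop): 0.039, 0.0433333, 0.08 ms; sum = 0.162333 ms.
End-to-end = 0.298 ms.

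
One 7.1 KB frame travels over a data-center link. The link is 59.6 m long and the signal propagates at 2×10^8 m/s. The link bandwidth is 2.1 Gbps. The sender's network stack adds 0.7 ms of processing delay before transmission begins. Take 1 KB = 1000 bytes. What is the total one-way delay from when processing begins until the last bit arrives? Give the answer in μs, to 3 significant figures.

727 μs

L = 56800 bits.
Transmission delay = L/R = 56800 / 2100000000 = 27.0476 μs.
Propagation delay = d/s = 59.6 m / 200000000 m/s = 0.298 μs.
Plus processing delay 0.7 ms = 700 μs.
Total = 727 μs.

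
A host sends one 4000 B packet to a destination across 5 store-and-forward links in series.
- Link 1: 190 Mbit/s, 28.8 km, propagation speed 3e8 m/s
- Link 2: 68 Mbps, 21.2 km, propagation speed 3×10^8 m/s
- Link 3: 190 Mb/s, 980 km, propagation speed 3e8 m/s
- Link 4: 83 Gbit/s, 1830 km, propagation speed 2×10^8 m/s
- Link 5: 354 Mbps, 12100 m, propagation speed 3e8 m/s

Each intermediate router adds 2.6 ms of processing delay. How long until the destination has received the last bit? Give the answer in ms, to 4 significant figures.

23.92 ms

L = 4000 × 8 = 32000 bits.
Transmission delays (L/R per hop): 0.168421, 0.470588, 0.168421, 0.000385542, 0.0903955 ms; sum = 0.898211 ms.
Propagation delays (d/s per hop): 0.096, 0.0706667, 3.26667, 9.15, 0.0403333 ms; sum = 12.6237 ms.
Processing at 4 router(s): 4 × 2.6 ms = 10.4 ms.
End-to-end = 23.92 ms.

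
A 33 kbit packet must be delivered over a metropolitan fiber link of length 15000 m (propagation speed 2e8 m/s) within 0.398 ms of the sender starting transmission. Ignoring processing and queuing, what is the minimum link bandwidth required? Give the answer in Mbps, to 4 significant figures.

102.2 Mbps

Propagation delay = 15000 / 200000000 = 0.075 ms.
Transmission budget = 0.398 − 0.075 = 0.323 ms.
R ≥ L / t_tx = 33000 bits / 0.000323 s = 102.2 Mbps.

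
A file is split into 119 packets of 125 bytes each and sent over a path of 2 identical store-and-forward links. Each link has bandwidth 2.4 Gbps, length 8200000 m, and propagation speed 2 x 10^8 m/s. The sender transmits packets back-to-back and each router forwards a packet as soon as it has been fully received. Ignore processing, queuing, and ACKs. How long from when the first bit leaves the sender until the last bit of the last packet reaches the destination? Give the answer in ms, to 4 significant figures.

82.05 ms

Per-hop transmission t_tx = L/R = 1000/2400000000 = 0.000416667 ms.
Per-hop propagation t_prop = 8200000/200000000 = 41 ms.
Pipeline fill: first packet needs 2·t_tx to clear all hops; remaining 118 packets each add one t_tx.
Total = (2+119-1)·t_tx + 2·t_prop = 120·0.000416667 + 2·41 = 82.05 ms.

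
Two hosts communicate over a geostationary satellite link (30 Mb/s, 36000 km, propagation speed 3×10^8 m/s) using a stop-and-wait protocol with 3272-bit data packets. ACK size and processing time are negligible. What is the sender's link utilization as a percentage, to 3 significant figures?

0.0454 %

t_tx = L/R = 3272/30000000 = 0.000109067 s.
t_prop = 36000000/300000000 = 0.12 s; RTT = 0.24 s.
Cycle = t_tx + RTT = 0.240109 s.
Utilization = t_tx / cycle = 0.000109067/0.240109 = 0.0454 %.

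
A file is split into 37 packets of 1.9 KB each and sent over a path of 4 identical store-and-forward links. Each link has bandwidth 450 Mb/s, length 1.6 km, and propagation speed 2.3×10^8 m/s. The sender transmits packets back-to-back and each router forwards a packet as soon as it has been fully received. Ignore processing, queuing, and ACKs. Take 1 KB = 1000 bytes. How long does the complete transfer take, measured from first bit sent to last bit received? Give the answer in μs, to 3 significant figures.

Per-hop transmission t_tx = L/R = 15200/450000000 = 33.7778 μs.
Per-hop propagation t_prop = 1600/2.3e+08 = 6.95652 μs.
Pipeline fill: first packet needs 4·t_tx to clear all hops; remaining 36 packets each add one t_tx.
Total = (4+37-1)·t_tx + 4·t_prop = 40·33.7778 + 4·6.95652 = 1380 μs.

1380 μs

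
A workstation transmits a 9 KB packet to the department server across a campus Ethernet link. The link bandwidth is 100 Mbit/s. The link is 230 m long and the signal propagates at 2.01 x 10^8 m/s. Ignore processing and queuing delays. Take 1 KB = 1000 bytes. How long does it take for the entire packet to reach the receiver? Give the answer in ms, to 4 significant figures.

L = 72000 bits.
Transmission delay = L/R = 72000 / 100000000 = 0.72 ms.
Propagation delay = d/s = 230 m / 2.01e+08 m/s = 0.00114428 ms.
Total = 0.7211 ms.

0.7211 ms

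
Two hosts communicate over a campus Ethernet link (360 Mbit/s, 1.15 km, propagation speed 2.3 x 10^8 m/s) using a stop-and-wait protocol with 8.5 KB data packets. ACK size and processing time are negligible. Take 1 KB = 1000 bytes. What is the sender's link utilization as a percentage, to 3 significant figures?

95.0 %

t_tx = L/R = 68000/360000000 = 0.000188889 s.
t_prop = 1150/2.3e+08 = 5e-06 s; RTT = 1e-05 s.
Cycle = t_tx + RTT = 0.000198889 s.
Utilization = t_tx / cycle = 0.000188889/0.000198889 = 95.0 %.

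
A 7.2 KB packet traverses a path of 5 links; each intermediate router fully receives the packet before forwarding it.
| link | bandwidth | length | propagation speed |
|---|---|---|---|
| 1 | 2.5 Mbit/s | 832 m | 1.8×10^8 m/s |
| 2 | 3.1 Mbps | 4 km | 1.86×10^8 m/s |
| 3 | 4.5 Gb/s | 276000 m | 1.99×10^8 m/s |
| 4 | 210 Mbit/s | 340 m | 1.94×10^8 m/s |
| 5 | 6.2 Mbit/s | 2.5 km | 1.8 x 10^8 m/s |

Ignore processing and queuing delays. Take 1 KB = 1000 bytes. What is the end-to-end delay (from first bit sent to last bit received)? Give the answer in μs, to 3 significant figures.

L = 57600 bits.
Transmission delays (L/R per hop): 23040, 18580.6, 12.8, 274.286, 9290.32 μs; sum = 51198.1 μs.
Propagation delays (d/s per hop): 4.62222, 21.5054, 1386.93, 1.75258, 13.8889 μs; sum = 1428.7 μs.
End-to-end = 52600 μs.

52600 μs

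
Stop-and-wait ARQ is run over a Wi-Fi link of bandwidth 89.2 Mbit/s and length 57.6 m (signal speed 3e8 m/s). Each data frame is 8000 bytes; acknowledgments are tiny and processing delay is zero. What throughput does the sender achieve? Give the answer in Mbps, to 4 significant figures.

89.15 Mbps

t_tx = L/R = 64000/89200000 = 0.000717489 s.
t_prop = 57.6/300000000 = 1.92e-07 s; RTT = 3.84e-07 s.
Cycle = t_tx + RTT = 0.000717873 s.
Throughput = L / cycle = 64000 / 0.000717873 = 89.15 Mbps.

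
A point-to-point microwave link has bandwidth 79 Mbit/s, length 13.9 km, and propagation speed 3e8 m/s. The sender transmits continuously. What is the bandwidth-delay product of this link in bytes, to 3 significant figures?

Propagation delay = 13900 / 300000000 = 4.63333e-05 s.
BDP = R × t_prop = 79000000 × 4.63333e-05 = 3660.33 bits.
In bytes: 3660.33/8 = 458 bytes.

458 bytes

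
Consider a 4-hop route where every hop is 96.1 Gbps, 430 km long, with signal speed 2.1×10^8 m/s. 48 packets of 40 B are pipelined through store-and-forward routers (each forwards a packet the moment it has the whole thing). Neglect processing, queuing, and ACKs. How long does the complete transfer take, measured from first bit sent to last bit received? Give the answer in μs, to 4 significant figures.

8191 μs

Per-hop transmission t_tx = L/R = 320/96100000000 = 0.00332986 μs.
Per-hop propagation t_prop = 430000/210000000 = 2047.62 μs.
Pipeline fill: first packet needs 4·t_tx to clear all hops; remaining 47 packets each add one t_tx.
Total = (4+48-1)·t_tx + 4·t_prop = 51·0.00332986 + 4·2047.62 = 8191 μs.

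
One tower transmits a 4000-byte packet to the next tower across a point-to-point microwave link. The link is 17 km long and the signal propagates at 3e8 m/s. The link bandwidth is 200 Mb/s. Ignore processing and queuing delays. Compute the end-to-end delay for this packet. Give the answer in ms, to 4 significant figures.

L = 4000 × 8 = 32000 bits.
Transmission delay = L/R = 32000 / 200000000 = 0.16 ms.
Propagation delay = d/s = 17000 m / 300000000 m/s = 0.0566667 ms.
Total = 0.2167 ms.

0.2167 ms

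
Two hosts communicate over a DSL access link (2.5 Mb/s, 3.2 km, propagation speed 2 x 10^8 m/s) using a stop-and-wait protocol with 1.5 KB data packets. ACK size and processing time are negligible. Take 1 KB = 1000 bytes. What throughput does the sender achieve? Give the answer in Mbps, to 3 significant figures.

2.48 Mbps

t_tx = L/R = 12000/2500000 = 0.0048 s.
t_prop = 3200/200000000 = 1.6e-05 s; RTT = 3.2e-05 s.
Cycle = t_tx + RTT = 0.004832 s.
Throughput = L / cycle = 12000 / 0.004832 = 2.48 Mbps.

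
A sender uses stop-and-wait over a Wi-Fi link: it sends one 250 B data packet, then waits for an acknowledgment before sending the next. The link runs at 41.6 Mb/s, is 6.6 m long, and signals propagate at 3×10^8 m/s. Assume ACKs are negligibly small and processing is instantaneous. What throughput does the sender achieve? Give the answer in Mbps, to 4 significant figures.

t_tx = L/R = 2000/41600000 = 4.80769e-05 s.
t_prop = 6.6/300000000 = 2.2e-08 s; RTT = 4.4e-08 s.
Cycle = t_tx + RTT = 4.81209e-05 s.
Throughput = L / cycle = 2000 / 4.81209e-05 = 41.56 Mbps.

41.56 Mbps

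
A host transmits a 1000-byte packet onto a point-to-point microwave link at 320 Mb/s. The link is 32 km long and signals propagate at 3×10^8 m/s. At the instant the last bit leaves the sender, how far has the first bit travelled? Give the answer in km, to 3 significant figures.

7.50 km

t_tx = L/R = 8000/320000000 = 2.5e-05 s.
Distance = s × t_tx = 300000000 × 2.5e-05 = 7.50 km.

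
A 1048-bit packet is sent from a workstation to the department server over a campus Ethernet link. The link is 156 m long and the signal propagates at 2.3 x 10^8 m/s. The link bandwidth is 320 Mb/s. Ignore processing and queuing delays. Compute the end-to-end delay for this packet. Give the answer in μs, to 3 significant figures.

Transmission delay = L/R = 1048 / 320000000 = 3.275 μs.
Propagation delay = d/s = 156 m / 2.3e+08 m/s = 0.678261 μs.
Total = 3.95 μs.

3.95 μs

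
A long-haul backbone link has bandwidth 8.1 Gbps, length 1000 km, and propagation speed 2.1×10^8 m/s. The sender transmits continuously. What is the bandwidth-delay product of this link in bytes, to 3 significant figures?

Propagation delay = 1000000 / 210000000 = 0.0047619 s.
BDP = R × t_prop = 8100000000 × 0.0047619 = 38571400 bits.
In bytes: 38571400/8 = 4820000 bytes.

4820000 bytes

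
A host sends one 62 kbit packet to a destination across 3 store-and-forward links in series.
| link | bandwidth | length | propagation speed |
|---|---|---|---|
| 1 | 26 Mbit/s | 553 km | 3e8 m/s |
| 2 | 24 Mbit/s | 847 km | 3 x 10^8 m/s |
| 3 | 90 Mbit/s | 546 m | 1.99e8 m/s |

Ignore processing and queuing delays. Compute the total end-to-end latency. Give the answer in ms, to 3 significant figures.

L = 62000 bits.
Transmission delays (L/R per hop): 2.38462, 2.58333, 0.688889 ms; sum = 5.65684 ms.
Propagation delays (d/s per hop): 1.84333, 2.82333, 0.00274372 ms; sum = 4.66941 ms.
End-to-end = 10.3 ms.

10.3 ms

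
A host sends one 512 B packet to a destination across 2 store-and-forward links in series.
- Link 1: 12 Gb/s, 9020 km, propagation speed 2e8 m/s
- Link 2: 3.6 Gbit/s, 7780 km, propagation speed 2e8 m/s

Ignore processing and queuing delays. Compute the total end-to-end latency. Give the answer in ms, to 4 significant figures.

84.00 ms

L = 512 × 8 = 4096 bits.
Transmission delays (L/R per hop): 0.000341333, 0.00113778 ms; sum = 0.00147911 ms.
Propagation delays (d/s per hop): 45.1, 38.9 ms; sum = 84 ms.
End-to-end = 84.00 ms.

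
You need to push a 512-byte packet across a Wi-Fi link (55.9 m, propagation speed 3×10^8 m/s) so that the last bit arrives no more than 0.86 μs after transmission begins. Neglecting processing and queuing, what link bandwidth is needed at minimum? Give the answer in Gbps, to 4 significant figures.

L = 4096 bits.
Propagation delay = 55.9 / 300000000 = 0.186333 μs.
Transmission budget = 0.86 − 0.186333 = 0.673667 μs.
R ≥ L / t_tx = 4096 bits / 6.73667e-07 s = 6.080 Gbps.

6.080 Gbps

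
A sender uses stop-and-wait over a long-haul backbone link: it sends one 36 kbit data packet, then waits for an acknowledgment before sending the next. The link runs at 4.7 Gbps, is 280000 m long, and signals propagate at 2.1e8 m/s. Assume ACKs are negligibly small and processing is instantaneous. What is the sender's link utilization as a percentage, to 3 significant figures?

0.286 %

t_tx = L/R = 36000/4700000000 = 7.65957e-06 s.
t_prop = 280000/210000000 = 0.00133333 s; RTT = 0.00266667 s.
Cycle = t_tx + RTT = 0.00267433 s.
Utilization = t_tx / cycle = 7.65957e-06/0.00267433 = 0.286 %.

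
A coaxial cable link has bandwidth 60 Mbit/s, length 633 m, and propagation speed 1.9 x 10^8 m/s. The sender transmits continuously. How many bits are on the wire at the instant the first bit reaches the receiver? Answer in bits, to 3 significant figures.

200 bits

Propagation delay = 633 / 190000000 = 3.33158e-06 s.
BDP = R × t_prop = 60000000 × 3.33158e-06 = 199.895 bits.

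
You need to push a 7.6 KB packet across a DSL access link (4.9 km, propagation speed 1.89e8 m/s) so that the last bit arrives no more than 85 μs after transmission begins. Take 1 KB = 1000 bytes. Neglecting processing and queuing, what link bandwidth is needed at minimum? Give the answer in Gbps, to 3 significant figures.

L = 60800 bits.
Propagation delay = 4900 / 189000000 = 25.9259 μs.
Transmission budget = 85 − 25.9259 = 59.0741 μs.
R ≥ L / t_tx = 60800 bits / 5.90741e-05 s = 1.03 Gbps.

1.03 Gbps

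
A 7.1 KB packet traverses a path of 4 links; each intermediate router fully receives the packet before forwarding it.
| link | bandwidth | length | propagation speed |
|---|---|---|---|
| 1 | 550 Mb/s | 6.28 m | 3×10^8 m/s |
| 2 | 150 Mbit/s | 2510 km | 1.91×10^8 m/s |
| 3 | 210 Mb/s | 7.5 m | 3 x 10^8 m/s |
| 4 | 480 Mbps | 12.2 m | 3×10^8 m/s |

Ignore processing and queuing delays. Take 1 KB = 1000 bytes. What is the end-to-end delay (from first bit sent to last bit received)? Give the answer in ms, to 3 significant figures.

14.0 ms

L = 56800 bits.
Transmission delays (L/R per hop): 0.103273, 0.378667, 0.270476, 0.118333 ms; sum = 0.870749 ms.
Propagation delays (d/s per hop): 2.09333e-05, 13.1414, 2.5e-05, 4.06667e-05 ms; sum = 13.1414 ms.
End-to-end = 14.0 ms.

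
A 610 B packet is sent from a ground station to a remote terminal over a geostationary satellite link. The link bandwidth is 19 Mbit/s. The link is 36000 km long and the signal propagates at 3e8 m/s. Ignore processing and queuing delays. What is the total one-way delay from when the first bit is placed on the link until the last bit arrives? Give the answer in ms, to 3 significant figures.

120 ms

L = 610 × 8 = 4880 bits.
Transmission delay = L/R = 4880 / 19000000 = 0.256842 ms.
Propagation delay = d/s = 36000000 m / 300000000 m/s = 120 ms.
Total = 120 ms.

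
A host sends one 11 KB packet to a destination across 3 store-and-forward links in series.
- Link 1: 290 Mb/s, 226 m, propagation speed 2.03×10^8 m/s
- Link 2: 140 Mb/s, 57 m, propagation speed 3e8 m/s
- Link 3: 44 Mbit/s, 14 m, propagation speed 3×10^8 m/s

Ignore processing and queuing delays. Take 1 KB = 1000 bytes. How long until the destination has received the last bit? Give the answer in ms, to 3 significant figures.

2.93 ms

L = 88000 bits.
Transmission delays (L/R per hop): 0.303448, 0.628571, 2 ms; sum = 2.93202 ms.
Propagation delays (d/s per hop): 0.0011133, 0.00019, 4.66667e-05 ms; sum = 0.00134997 ms.
End-to-end = 2.93 ms.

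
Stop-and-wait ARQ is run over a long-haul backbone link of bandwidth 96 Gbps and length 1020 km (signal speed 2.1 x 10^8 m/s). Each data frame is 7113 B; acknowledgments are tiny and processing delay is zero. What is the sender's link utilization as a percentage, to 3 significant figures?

t_tx = L/R = 56904/96000000000 = 5.9275e-07 s.
t_prop = 1020000/210000000 = 0.00485714 s; RTT = 0.00971429 s.
Cycle = t_tx + RTT = 0.00971488 s.
Utilization = t_tx / cycle = 5.9275e-07/0.00971488 = 0.00610 %.

0.00610 %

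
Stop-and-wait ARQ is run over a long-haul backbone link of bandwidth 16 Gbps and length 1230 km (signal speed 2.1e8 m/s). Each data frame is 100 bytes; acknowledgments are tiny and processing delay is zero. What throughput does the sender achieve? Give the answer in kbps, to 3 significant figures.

68.3 kbps

t_tx = L/R = 800/16000000000 = 5e-08 s.
t_prop = 1230000/210000000 = 0.00585714 s; RTT = 0.0117143 s.
Cycle = t_tx + RTT = 0.0117143 s.
Throughput = L / cycle = 800 / 0.0117143 = 68.3 kbps.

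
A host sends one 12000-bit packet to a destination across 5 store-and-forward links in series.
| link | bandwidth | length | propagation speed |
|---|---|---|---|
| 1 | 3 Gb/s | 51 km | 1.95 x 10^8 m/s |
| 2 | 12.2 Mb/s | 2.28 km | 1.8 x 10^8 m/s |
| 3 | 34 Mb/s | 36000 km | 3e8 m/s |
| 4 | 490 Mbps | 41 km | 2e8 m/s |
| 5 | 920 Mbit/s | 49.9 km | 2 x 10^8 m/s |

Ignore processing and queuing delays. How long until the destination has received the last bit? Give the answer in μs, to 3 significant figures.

Transmission delays (L/R per hop): 4, 983.607, 352.941, 24.4898, 13.0435 μs; sum = 1378.08 μs.
Propagation delays (d/s per hop): 261.538, 12.6667, 120000, 205, 249.5 μs; sum = 120729 μs.
End-to-end = 122000 μs.

122000 μs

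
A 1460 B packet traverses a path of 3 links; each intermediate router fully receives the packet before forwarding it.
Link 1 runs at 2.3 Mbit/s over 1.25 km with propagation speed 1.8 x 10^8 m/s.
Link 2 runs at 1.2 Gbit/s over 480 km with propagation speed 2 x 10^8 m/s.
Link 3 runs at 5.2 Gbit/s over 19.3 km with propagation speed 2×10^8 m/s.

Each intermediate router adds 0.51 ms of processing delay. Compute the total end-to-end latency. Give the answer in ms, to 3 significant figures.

L = 1460 × 8 = 11680 bits.
Transmission delays (L/R per hop): 5.07826, 0.00973333, 0.00224615 ms; sum = 5.09024 ms.
Propagation delays (d/s per hop): 0.00694444, 2.4, 0.0965 ms; sum = 2.50344 ms.
Processing at 2 router(s): 2 × 0.51 ms = 1.02 ms.
End-to-end = 8.61 ms.

8.61 ms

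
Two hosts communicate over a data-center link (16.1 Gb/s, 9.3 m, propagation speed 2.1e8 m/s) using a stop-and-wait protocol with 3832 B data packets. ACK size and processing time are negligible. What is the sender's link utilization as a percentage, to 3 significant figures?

t_tx = L/R = 30656/1.61e+10 = 1.9041e-06 s.
t_prop = 9.3/210000000 = 4.42857e-08 s; RTT = 8.85714e-08 s.
Cycle = t_tx + RTT = 1.99267e-06 s.
Utilization = t_tx / cycle = 1.9041e-06/1.99267e-06 = 95.6 %.

95.6 %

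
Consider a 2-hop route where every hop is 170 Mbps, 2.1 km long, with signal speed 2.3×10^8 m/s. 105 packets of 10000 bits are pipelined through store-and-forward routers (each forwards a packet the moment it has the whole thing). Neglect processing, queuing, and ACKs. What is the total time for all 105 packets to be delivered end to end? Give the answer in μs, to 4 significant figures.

6254 μs

Per-hop transmission t_tx = L/R = 10000/170000000 = 58.8235 μs.
Per-hop propagation t_prop = 2100/2.3e+08 = 9.13043 μs.
Pipeline fill: first packet needs 2·t_tx to clear all hops; remaining 104 packets each add one t_tx.
Total = (2+105-1)·t_tx + 2·t_prop = 106·58.8235 + 2·9.13043 = 6254 μs.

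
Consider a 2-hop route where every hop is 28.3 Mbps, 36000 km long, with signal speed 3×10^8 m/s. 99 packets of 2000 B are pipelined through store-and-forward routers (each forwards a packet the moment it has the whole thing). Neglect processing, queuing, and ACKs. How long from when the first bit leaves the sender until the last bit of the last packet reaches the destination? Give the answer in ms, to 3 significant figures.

297 ms

Per-hop transmission t_tx = L/R = 16000/28300000 = 0.565371 ms.
Per-hop propagation t_prop = 36000000/300000000 = 120 ms.
Pipeline fill: first packet needs 2·t_tx to clear all hops; remaining 98 packets each add one t_tx.
Total = (2+99-1)·t_tx + 2·t_prop = 100·0.565371 + 2·120 = 297 ms.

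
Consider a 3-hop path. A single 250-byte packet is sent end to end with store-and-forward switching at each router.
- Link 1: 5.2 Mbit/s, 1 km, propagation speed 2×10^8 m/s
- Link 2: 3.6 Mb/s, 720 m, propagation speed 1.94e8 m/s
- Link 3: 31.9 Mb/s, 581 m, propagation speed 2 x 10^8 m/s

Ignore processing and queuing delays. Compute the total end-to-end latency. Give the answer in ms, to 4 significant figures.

1.014 ms

L = 250 × 8 = 2000 bits.
Transmission delays (L/R per hop): 0.384615, 0.555556, 0.0626959 ms; sum = 1.00287 ms.
Propagation delays (d/s per hop): 0.005, 0.00371134, 0.002905 ms; sum = 0.0116163 ms.
End-to-end = 1.014 ms.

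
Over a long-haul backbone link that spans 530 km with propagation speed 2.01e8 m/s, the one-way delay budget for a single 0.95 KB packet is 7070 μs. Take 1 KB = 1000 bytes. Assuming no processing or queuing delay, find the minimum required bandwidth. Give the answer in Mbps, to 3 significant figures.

L = 7600 bits.
Propagation delay = 530000 / 2.01e+08 = 2636.82 μs.
Transmission budget = 7070 − 2636.82 = 4433.18 μs.
R ≥ L / t_tx = 7600 bits / 0.00443318 s = 1.71 Mbps.

1.71 Mbps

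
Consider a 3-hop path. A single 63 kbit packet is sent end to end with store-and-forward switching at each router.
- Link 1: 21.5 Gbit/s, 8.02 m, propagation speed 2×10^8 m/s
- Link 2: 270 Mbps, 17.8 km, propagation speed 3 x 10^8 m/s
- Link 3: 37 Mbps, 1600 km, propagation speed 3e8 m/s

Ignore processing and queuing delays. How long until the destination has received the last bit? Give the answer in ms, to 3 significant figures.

7.33 ms

L = 63000 bits.
Transmission delays (L/R per hop): 0.00293023, 0.233333, 1.7027 ms; sum = 1.93897 ms.
Propagation delays (d/s per hop): 4.01e-05, 0.0593333, 5.33333 ms; sum = 5.39271 ms.
End-to-end = 7.33 ms.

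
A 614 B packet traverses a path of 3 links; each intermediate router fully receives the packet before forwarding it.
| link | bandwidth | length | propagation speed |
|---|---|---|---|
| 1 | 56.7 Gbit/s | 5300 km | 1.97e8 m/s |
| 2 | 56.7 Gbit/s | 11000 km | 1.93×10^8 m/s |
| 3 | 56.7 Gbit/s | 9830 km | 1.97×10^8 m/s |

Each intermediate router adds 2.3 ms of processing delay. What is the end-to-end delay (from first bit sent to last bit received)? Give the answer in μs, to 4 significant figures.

L = 614 × 8 = 4912 bits.
Transmission delay per hop = L/R = 4912/56700000000 = 0.0866314 μs; 3 hops → 0.259894 μs.
Propagation delays (d/s per hop): 26903.6, 56994.8, 49898.5 μs; sum = 133797 μs.
Processing at 2 router(s): 2 × 2.3 ms = 4600 μs.
End-to-end = 138400 μs.

138400 μs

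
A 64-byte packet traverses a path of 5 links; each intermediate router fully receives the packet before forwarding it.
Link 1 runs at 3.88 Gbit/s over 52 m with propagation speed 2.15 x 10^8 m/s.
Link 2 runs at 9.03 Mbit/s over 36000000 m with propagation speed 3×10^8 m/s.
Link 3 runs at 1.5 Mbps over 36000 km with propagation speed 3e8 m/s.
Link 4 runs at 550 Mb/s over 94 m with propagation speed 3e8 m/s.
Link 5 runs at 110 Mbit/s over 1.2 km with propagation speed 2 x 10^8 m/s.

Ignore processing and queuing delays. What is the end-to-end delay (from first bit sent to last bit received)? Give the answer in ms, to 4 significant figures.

L = 64 × 8 = 512 bits.
Transmission delays (L/R per hop): 0.000131959, 0.0566999, 0.341333, 0.000930909, 0.00465455 ms; sum = 0.403751 ms.
Propagation delays (d/s per hop): 0.00024186, 120, 120, 0.000313333, 0.006 ms; sum = 240.007 ms.
End-to-end = 240.4 ms.

240.4 ms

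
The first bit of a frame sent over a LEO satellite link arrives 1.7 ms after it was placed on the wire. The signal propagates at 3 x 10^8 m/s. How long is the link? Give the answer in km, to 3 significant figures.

d = s × t_prop = 300000000 × 0.0017 = 510 km.

510 km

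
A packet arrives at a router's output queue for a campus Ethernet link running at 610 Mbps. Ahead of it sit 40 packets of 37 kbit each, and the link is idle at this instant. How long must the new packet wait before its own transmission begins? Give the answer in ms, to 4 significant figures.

Each queued packet: L/R = 37000/610000000 = 0.0606557 ms.
40 queued → 2.42623 ms.
Queuing delay = 2.426 ms.

2.426 ms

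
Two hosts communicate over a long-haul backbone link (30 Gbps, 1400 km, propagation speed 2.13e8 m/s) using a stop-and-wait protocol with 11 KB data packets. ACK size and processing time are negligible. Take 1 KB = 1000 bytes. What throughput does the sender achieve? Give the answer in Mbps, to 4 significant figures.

t_tx = L/R = 88000/30000000000 = 2.93333e-06 s.
t_prop = 1400000/213000000 = 0.00657277 s; RTT = 0.0131455 s.
Cycle = t_tx + RTT = 0.0131485 s.
Throughput = L / cycle = 88000 / 0.0131485 = 6.693 Mbps.

6.693 Mbps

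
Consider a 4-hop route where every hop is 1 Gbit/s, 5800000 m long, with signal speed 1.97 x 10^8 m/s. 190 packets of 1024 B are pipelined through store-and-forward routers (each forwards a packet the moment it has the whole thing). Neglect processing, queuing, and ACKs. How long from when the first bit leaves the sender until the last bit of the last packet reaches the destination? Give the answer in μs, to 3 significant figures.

119000 μs

Per-hop transmission t_tx = L/R = 8192/1000000000 = 8.192 μs.
Per-hop propagation t_prop = 5800000/197000000 = 29441.6 μs.
Pipeline fill: first packet needs 4·t_tx to clear all hops; remaining 189 packets each add one t_tx.
Total = (4+190-1)·t_tx + 4·t_prop = 193·8.192 + 4·29441.6 = 119000 μs.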